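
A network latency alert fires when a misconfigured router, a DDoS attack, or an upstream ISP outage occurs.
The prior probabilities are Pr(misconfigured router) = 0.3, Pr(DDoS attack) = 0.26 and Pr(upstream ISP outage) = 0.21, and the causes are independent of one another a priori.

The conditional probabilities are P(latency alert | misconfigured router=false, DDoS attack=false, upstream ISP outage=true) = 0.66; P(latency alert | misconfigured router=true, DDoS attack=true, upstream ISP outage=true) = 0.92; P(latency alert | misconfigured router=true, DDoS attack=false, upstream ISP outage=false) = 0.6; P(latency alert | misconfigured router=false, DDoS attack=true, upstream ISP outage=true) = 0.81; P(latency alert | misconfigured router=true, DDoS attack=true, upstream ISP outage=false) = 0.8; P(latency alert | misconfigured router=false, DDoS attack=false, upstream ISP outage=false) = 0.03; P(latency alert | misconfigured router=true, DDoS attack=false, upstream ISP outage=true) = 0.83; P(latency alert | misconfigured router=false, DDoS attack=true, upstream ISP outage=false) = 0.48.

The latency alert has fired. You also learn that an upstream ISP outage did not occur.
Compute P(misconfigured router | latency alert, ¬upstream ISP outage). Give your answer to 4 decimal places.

P(misconfigured router | latency alert, ¬upstream ISP outage) ≈ 0.6553

P(latency alert | ¬upstream ISP outage) = 0.03·0.7·0.74 + 0.48·0.7·0.26 + 0.6·0.3·0.74 + 0.8·0.3·0.26 = 0.015540 + 0.087360 + 0.133200 + 0.062400 = 0.298500
The misconfigured router-present share is 0.133200 + 0.062400 = 0.195600.
So P(misconfigured router | latency alert, ¬upstream ISP outage) = 0.195600/0.298500 ≈ 0.6553.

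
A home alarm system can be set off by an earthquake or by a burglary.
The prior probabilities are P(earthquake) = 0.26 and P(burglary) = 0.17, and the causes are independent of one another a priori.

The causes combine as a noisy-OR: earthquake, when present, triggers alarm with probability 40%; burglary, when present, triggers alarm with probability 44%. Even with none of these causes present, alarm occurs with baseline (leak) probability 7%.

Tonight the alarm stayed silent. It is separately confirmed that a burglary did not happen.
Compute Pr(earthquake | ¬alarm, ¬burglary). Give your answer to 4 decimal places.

Pr(earthquake | ¬alarm, ¬burglary) ≈ 0.1741

Under noisy-OR, P(alarm | causes) = 1 − (1−0.07)·∏(1−qᵢ) over the active causes.
P(¬alarm | ¬burglary) = 0.93·0.74 + 0.558·0.26 = 0.688200 + 0.145080 = 0.833280
Restricting to configurations with earthquake present: 0.558·0.26 = 0.145080.
Hence the posterior is 0.145080/0.833280 ≈ 0.1741.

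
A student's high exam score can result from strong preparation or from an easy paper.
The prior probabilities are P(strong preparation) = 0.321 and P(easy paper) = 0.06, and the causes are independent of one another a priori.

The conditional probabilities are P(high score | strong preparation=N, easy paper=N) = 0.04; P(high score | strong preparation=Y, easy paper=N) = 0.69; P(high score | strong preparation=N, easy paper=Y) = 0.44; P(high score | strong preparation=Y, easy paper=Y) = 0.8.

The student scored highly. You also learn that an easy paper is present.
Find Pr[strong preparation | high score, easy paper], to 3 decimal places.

Pr[strong preparation | high score, easy paper] ≈ 0.462

Numerator (weight on configurations with strong preparation): 0.8*0.321 = 0.256800
Denominator P(high score | easy paper): 0.44*0.679 + 0.8*0.321 = 0.555560
Posterior = 0.256800 / 0.555560 ≈ 0.462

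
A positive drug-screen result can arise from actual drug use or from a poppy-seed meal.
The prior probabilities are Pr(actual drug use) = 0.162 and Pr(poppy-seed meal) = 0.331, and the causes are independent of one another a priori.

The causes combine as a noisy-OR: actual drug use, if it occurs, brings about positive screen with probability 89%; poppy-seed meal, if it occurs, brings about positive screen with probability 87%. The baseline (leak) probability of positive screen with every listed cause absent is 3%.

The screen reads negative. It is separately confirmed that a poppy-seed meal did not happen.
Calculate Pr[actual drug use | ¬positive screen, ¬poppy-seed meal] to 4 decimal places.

Pr[actual drug use | ¬positive screen, ¬poppy-seed meal] ≈ 0.0208

Under noisy-OR, P(positive screen | causes) = 1 − (1−0.03)·∏(1−qᵢ) over the active causes.
Numerator (weight on configurations with actual drug use): 0.1067·0.162 = 0.017285
Denominator P(¬positive screen | ¬poppy-seed meal): 0.97·0.838 + 0.1067·0.162 = 0.830145
Posterior = 0.017285 / 0.830145 ≈ 0.0208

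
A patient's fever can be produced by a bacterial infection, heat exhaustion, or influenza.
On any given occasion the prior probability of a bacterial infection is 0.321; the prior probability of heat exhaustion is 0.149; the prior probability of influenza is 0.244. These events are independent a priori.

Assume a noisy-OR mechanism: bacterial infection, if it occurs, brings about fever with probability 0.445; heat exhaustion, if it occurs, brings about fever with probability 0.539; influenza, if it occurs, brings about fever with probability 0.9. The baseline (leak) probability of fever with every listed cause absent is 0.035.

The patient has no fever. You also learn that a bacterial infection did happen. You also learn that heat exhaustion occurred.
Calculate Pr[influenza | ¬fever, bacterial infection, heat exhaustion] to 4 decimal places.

Under noisy-OR, P(fever | causes) = 1 − (1−0.035)·∏(1−qᵢ) over the active causes.
Enumerate both values of influenza and weight by the priors:
  P(¬fever | bacterial infection, heat exhaustion) = 0.2469·0.756 + 0.02469·0.244
        = 0.186656 + 0.006024 = 0.192680
The terms with influenza present sum to 0.006024, so
  P(influenza | ¬fever, bacterial infection, heat exhaustion) = 0.006024 / 0.192680 ≈ 0.0313

Pr[influenza | ¬fever, bacterial infection, heat exhaustion] ≈ 0.0313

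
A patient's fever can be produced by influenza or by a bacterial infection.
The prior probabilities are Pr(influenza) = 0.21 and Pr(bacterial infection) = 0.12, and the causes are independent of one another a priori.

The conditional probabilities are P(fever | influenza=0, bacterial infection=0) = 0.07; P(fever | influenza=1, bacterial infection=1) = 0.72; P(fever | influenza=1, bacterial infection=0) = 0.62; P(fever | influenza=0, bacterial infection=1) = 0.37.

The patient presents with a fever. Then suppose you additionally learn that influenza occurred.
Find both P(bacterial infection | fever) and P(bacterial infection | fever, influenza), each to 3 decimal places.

For the numerator, keep only bacterial infection=true terms: 0.035076 + 0.018144 = 0.053220
The normalizing constant is 0.07·0.79·0.88 + 0.37·0.79·0.12 + 0.62·0.21·0.88 + 0.72·0.21·0.12 = 0.216460
Posterior = 0.053220 / 0.216460 ≈ 0.246

With the extra evidence:
P(fever | influenza) = 0.62·0.88 + 0.72·0.12 = 0.545600 + 0.086400 = 0.632000
Restricting to configurations with bacterial infection present: 0.72·0.12 = 0.086400.
So P(bacterial infection | fever, influenza) = 0.086400/0.632000 ≈ 0.137.
— influenza explains away the evidence for bacterial infection.

P(bacterial infection | fever) ≈ 0.246; P(bacterial infection | fever, influenza) ≈ 0.137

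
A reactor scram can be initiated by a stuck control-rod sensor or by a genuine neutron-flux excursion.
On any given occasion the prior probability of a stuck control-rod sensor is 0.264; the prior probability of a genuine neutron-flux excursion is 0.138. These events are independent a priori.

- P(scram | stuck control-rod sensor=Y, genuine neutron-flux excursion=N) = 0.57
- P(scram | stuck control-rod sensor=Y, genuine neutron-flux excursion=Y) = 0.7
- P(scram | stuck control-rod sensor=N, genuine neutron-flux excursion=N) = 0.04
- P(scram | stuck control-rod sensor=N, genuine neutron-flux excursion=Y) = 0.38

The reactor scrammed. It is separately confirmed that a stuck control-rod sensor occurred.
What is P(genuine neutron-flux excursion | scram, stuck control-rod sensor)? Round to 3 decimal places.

Enumerate both values of genuine neutron-flux excursion and weight by the priors:
  P(scram | stuck control-rod sensor) = 0.57·0.862 + 0.7·0.138
        = 0.491340 + 0.096600 = 0.587940
Configurations with genuine neutron-flux excursion contribute 0.096600, so
  P(genuine neutron-flux excursion | scram, stuck control-rod sensor) = 0.096600 / 0.587940 ≈ 0.164

P(genuine neutron-flux excursion | scram, stuck control-rod sensor) ≈ 0.164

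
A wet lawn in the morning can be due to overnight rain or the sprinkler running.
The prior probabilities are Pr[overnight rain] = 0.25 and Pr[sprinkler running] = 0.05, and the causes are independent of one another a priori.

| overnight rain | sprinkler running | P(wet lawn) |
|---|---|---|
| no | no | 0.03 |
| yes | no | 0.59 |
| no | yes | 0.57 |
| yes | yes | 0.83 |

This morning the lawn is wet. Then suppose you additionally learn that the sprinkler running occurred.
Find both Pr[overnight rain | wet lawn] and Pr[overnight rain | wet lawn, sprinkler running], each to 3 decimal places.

Pr[overnight rain | wet lawn] ≈ 0.779; Pr[overnight rain | wet lawn, sprinkler running] ≈ 0.327

Sum P(wet lawn|·) weighted by the priors over the 4 (overnight rain, sprinkler running) configurations:
  P(wet lawn) = 0.03*0.75*0.95 + 0.57*0.75*0.05 + 0.59*0.25*0.95 + 0.83*0.25*0.05
        = 0.021375 + 0.021375 + 0.140125 + 0.010375 = 0.193250
Configurations with overnight rain contribute 0.150500, so
  P(overnight rain | wet lawn) = 0.150500 / 0.193250 ≈ 0.779

Now condition on the additional information:
Numerator (weight on configurations with overnight rain): 0.83·0.25 = 0.207500
Denominator P(wet lawn | sprinkler running): 0.57·0.75 + 0.83·0.25 = 0.635000
Posterior = 0.207500 / 0.635000 ≈ 0.327
Conditioning on sprinkler running lowers the posterior on overnight rain: the classic explaining-away effect in a common-effect structure.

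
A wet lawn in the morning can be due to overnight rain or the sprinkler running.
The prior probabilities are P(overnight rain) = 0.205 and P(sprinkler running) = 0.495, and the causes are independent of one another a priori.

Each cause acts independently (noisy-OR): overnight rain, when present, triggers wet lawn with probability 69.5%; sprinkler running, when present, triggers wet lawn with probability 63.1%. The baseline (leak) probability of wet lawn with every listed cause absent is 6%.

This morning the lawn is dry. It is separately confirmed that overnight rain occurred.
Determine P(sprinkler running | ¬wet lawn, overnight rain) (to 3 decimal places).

P(sprinkler running | ¬wet lawn, overnight rain) ≈ 0.266

Under noisy-OR, P(wet lawn | causes) = 1 − (1−0.06)·∏(1−qᵢ) over the active causes.
For the numerator, keep only sprinkler running=true terms: 0.105792·0.495 = 0.052367
Denominator P(¬wet lawn | overnight rain): 0.2867·0.505 + 0.105792·0.495 = 0.197151
P(sprinkler running | ¬wet lawn, overnight rain) = 0.052367/0.197151 ≈ 0.266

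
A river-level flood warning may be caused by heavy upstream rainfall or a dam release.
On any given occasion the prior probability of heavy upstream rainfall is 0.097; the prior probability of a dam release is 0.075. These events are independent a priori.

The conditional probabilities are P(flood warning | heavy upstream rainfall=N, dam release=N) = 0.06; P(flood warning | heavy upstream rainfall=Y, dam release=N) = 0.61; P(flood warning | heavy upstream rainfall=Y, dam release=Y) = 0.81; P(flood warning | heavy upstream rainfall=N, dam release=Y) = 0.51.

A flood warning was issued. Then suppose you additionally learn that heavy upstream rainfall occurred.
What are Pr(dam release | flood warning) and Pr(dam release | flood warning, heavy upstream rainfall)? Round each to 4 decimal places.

P(flood warning) = 0.06×0.903×0.925 + 0.51×0.903×0.075 + 0.61×0.097×0.925 + 0.81×0.097×0.075 = 0.050117 + 0.034540 + 0.054732 + 0.005893 = 0.145282
Restricting to configurations with dam release present: 0.034540 + 0.005893 = 0.040433.
So P(dam release | flood warning) = 0.040433/0.145282 ≈ 0.2783.

With the extra evidence:
By total probability over both values of dam release:
  P(flood warning | heavy upstream rainfall) = 0.61·0.925 + 0.81·0.075
        = 0.564250 + 0.060750 = 0.625000
Keeping only the dam release-present terms gives 0.060750, so
  P(dam release | flood warning, heavy upstream rainfall) = 0.060750 / 0.625000 ≈ 0.0972

Pr(dam release | flood warning) ≈ 0.2783; Pr(dam release | flood warning, heavy upstream rainfall) ≈ 0.0972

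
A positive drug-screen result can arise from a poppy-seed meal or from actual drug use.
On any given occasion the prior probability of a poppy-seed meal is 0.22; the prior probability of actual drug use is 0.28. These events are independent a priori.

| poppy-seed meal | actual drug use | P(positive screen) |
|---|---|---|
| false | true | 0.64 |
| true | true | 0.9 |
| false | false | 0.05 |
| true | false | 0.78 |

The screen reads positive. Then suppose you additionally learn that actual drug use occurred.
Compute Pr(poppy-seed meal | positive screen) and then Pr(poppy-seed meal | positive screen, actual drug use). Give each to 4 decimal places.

Pr(poppy-seed meal | positive screen) ≈ 0.5161; Pr(poppy-seed meal | positive screen, actual drug use) ≈ 0.2840

Numerator (weight on configurations with poppy-seed meal): 0.123552 + 0.055440 = 0.178992
Denominator P(positive screen): 0.05*0.78*0.72 + 0.64*0.78*0.28 + 0.78*0.22*0.72 + 0.9*0.22*0.28 = 0.346848
P(poppy-seed meal | positive screen) = 0.178992/0.346848 ≈ 0.5161

Now condition on the additional information:
P(positive screen | actual drug use) = 0.64×0.78 + 0.9×0.22 = 0.499200 + 0.198000 = 0.697200
Restricting to configurations with poppy-seed meal present: 0.9×0.22 = 0.198000.
P(poppy-seed meal | positive screen, actual drug use) = 0.198000 / 0.697200 ≈ 0.2840
Conditioning on actual drug use lowers the posterior on poppy-seed meal: the classic explaining-away effect in a common-effect structure.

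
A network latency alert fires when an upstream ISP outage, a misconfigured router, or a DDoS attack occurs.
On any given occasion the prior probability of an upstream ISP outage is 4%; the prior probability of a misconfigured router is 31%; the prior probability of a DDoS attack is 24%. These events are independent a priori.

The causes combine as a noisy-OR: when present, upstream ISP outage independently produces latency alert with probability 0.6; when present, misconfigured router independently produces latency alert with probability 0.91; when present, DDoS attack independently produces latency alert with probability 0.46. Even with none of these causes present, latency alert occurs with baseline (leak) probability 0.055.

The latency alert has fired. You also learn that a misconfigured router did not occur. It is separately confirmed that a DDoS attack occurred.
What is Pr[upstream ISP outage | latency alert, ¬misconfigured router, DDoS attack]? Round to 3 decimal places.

Under noisy-OR, P(latency alert | causes) = 1 − (1−0.055)·∏(1−qᵢ) over the active causes.
P(latency alert | ¬misconfigured router, DDoS attack) = 0.4897×0.96 + 0.79588×0.04 = 0.470112 + 0.031835 = 0.501947
Of this, 0.031835 comes from 0.79588×0.04 (the upstream ISP outage=true cases).
Hence the posterior is 0.031835/0.501947 ≈ 0.063.

Pr[upstream ISP outage | latency alert, ¬misconfigured router, DDoS attack] ≈ 0.063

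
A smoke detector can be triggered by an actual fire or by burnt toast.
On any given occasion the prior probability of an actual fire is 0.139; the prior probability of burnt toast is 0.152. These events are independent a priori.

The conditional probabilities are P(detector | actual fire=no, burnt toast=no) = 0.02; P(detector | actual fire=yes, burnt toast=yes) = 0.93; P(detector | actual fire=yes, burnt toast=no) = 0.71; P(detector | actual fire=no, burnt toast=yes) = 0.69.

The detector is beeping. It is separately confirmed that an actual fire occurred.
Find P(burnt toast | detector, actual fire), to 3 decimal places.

P(burnt toast | detector, actual fire) ≈ 0.190

P(detector | actual fire) = 0.71·0.848 + 0.93·0.152 = 0.602080 + 0.141360 = 0.743440
Restricting to configurations with burnt toast present: 0.93·0.152 = 0.141360.
Hence the posterior is 0.141360/0.743440 ≈ 0.190.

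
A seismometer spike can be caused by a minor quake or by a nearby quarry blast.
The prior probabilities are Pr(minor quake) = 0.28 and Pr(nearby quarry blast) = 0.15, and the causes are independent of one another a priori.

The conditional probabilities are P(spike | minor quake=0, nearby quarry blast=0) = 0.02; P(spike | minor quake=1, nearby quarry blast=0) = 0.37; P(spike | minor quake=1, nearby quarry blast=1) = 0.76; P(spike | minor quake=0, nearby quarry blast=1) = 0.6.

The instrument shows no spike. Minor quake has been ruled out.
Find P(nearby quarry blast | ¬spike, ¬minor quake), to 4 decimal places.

For the numerator, keep only nearby quarry blast=true terms: 0.4*0.15 = 0.060000
The normalizing constant is 0.98*0.85 + 0.4*0.15 = 0.893000
P(nearby quarry blast | ¬spike, ¬minor quake) = 0.060000/0.893000 ≈ 0.0672

P(nearby quarry blast | ¬spike, ¬minor quake) ≈ 0.0672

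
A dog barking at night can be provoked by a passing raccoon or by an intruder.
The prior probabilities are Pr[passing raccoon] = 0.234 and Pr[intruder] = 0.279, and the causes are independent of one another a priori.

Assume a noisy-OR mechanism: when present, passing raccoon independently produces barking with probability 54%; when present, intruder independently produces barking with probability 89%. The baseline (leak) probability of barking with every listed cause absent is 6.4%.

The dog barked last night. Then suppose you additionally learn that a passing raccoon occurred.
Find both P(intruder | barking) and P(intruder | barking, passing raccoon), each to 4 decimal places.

P(intruder | barking) ≈ 0.6589; P(intruder | barking, passing raccoon) ≈ 0.3930

Under noisy-OR, P(barking | causes) = 1 − (1−0.064)·∏(1−qᵢ) over the active causes.
P(barking) = 0.064*0.766*0.721 + 0.89704*0.766*0.279 + 0.56944*0.234*0.721 + 0.952638*0.234*0.279 = 0.035346 + 0.191710 + 0.096073 + 0.062194 = 0.385323
The intruder-present share is 0.191710 + 0.062194 = 0.253904.
Hence the posterior is 0.253904/0.385323 ≈ 0.6589.

With the extra evidence:
P(barking | passing raccoon) = 0.56944×0.721 + 0.952638×0.279 = 0.410566 + 0.265786 = 0.676352
Restricting to configurations with intruder present: 0.952638×0.279 = 0.265786.
P(intruder | barking, passing raccoon) = 0.265786 / 0.676352 ≈ 0.3930
The drop from 0.6589 to 0.3930 is the explaining-away (discounting) effect.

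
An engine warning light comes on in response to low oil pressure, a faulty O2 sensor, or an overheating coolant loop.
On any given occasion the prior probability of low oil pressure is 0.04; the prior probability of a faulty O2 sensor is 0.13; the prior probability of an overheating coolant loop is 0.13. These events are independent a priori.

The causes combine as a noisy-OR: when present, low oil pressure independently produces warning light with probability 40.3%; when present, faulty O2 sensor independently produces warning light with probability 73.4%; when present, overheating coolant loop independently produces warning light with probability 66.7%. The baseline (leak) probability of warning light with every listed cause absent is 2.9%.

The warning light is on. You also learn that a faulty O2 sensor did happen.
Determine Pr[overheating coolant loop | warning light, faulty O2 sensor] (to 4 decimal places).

Under noisy-OR, P(warning light | causes) = 1 − (1−0.029)·∏(1−qᵢ) over the active causes.
By total probability over the 4 (low oil pressure, overheating coolant loop) configurations:
  P(warning light | faulty O2 sensor) = 0.741714*0.96*0.87 + 0.913991*0.96*0.13 + 0.845803*0.04*0.87 + 0.948652*0.04*0.13
        = 0.619480 + 0.114066 + 0.029434 + 0.004933 = 0.767913
Configurations with overheating coolant loop contribute 0.118999, so
  P(overheating coolant loop | warning light, faulty O2 sensor) = 0.118999 / 0.767913 ≈ 0.1550

Pr[overheating coolant loop | warning light, faulty O2 sensor] ≈ 0.1550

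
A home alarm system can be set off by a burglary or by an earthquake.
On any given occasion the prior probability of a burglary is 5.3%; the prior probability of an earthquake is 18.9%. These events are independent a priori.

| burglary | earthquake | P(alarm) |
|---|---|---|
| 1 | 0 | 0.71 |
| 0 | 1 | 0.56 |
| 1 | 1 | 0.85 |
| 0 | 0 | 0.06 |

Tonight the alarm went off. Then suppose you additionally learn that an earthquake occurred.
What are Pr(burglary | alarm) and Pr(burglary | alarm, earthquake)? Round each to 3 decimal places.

Pr(burglary | alarm) ≈ 0.211; Pr(burglary | alarm, earthquake) ≈ 0.078

Sum P(alarm|·) weighted by the priors over the 4 (burglary, earthquake) configurations:
  P(alarm) = 0.06×0.947×0.811 + 0.56×0.947×0.189 + 0.71×0.053×0.811 + 0.85×0.053×0.189
        = 0.046081 + 0.100230 + 0.030518 + 0.008514 = 0.185343
Keeping only the burglary-present terms gives 0.039032, so
  P(burglary | alarm) = 0.039032 / 0.185343 ≈ 0.211

Now also conditioning on earthquake=true:
For the numerator, keep only burglary=true terms: 0.85×0.053 = 0.045050
Normalizer over all consistent configurations: 0.56×0.947 + 0.85×0.053 = 0.575370
Posterior = 0.045050 / 0.575370 ≈ 0.078
— earthquake explains away the evidence for burglary.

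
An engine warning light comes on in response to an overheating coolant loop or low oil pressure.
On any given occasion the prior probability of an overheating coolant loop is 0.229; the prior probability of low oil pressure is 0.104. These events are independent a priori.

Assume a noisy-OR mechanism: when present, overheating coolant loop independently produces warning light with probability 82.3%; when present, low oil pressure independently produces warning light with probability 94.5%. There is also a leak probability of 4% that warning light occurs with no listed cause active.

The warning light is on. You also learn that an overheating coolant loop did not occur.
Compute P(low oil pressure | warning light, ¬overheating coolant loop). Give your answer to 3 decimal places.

Under noisy-OR, P(warning light | causes) = 1 − (1−0.04)·∏(1−qᵢ) over the active causes.
P(warning light | ¬overheating coolant loop) = 0.04·0.896 + 0.9472·0.104 = 0.035840 + 0.098509 = 0.134349
Restricting to configurations with low oil pressure present: 0.9472·0.104 = 0.098509.
P(low oil pressure | warning light, ¬overheating coolant loop) = 0.098509 / 0.134349 ≈ 0.733

P(low oil pressure | warning light, ¬overheating coolant loop) ≈ 0.733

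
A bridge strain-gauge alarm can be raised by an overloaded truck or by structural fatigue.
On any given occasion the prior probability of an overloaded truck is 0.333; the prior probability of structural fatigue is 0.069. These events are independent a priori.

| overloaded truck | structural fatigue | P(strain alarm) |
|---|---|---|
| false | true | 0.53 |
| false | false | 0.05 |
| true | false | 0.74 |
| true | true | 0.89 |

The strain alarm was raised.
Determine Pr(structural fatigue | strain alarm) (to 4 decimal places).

Pr(structural fatigue | strain alarm) ≈ 0.1469

P(strain alarm) = 0.05*0.667*0.931 + 0.53*0.667*0.069 + 0.74*0.333*0.931 + 0.89*0.333*0.069 = 0.031049 + 0.024392 + 0.229417 + 0.020450 = 0.305308
The structural fatigue-present share is 0.024392 + 0.020450 = 0.044842.
So P(structural fatigue | strain alarm) = 0.044842/0.305308 ≈ 0.1469.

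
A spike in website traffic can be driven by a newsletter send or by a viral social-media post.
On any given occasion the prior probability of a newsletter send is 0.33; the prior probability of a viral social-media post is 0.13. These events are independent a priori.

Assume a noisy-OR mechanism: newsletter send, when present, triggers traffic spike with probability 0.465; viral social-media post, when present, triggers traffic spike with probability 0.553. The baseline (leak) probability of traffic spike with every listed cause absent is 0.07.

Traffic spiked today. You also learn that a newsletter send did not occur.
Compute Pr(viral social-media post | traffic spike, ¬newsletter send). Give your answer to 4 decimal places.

Pr(viral social-media post | traffic spike, ¬newsletter send) ≈ 0.5550

Under noisy-OR, P(traffic spike | causes) = 1 − (1−0.07)·∏(1−qᵢ) over the active causes.
Sum P(traffic spike|·) weighted by the priors over both values of viral social-media post:
  P(traffic spike | ¬newsletter send) = 0.07*0.87 + 0.58429*0.13
        = 0.060900 + 0.075958 = 0.136858
Keeping only the viral social-media post-present terms gives 0.075958, so
  P(viral social-media post | traffic spike, ¬newsletter send) = 0.075958 / 0.136858 ≈ 0.5550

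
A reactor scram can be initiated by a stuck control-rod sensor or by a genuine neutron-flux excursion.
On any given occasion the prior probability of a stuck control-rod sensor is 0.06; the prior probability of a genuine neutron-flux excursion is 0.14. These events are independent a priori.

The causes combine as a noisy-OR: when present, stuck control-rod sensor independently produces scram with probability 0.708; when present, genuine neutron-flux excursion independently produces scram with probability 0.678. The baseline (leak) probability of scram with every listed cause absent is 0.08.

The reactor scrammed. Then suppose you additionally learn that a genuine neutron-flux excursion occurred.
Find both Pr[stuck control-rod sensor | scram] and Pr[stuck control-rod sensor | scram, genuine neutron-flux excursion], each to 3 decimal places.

Under noisy-OR, P(scram | causes) = 1 − (1−0.08)·∏(1−qᵢ) over the active causes.
Sum P(scram|·) weighted by the priors over the 4 (stuck control-rod sensor, genuine neutron-flux excursion) configurations:
  P(scram) = 0.08·0.94·0.86 + 0.70376·0.94·0.14 + 0.73136·0.06·0.86 + 0.913498·0.06·0.14
        = 0.064672 + 0.092615 + 0.037738 + 0.007673 = 0.202698
The terms with stuck control-rod sensor present sum to 0.045411, so
  P(stuck control-rod sensor | scram) = 0.045411 / 0.202698 ≈ 0.224

Now condition on the additional information:
For the numerator, keep only stuck control-rod sensor=true terms: 0.913498×0.06 = 0.054810
Normalizer over all consistent configurations: 0.70376×0.94 + 0.913498×0.06 = 0.716344
P(stuck control-rod sensor | scram, genuine neutron-flux excursion) = 0.054810/0.716344 ≈ 0.077
The drop from 0.224 to 0.077 is the explaining-away (discounting) effect.

Pr[stuck control-rod sensor | scram] ≈ 0.224; Pr[stuck control-rod sensor | scram, genuine neutron-flux excursion] ≈ 0.077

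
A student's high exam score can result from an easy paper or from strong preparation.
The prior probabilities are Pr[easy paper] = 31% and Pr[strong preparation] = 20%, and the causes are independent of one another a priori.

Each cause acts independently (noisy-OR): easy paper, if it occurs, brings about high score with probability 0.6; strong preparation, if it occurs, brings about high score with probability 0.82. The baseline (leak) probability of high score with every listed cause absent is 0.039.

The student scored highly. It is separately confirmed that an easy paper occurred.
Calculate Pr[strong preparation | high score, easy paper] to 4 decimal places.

Under noisy-OR, P(high score | causes) = 1 − (1−0.039)·∏(1−qᵢ) over the active causes.
Weight on strong preparation=true, given the evidence: 0.930808*0.2 = 0.186162
Denominator P(high score | easy paper): 0.6156*0.8 + 0.930808*0.2 = 0.678642
P(strong preparation | high score, easy paper) = 0.186162/0.678642 ≈ 0.2743

Pr[strong preparation | high score, easy paper] ≈ 0.2743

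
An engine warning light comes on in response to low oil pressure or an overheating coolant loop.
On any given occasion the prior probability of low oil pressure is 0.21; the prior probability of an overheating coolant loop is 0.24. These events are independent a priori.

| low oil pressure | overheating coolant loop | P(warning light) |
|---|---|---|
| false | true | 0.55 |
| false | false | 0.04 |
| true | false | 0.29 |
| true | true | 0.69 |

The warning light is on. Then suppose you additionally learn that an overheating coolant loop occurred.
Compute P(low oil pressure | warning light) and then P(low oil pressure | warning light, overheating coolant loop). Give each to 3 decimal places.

P(low oil pressure | warning light) ≈ 0.387; P(low oil pressure | warning light, overheating coolant loop) ≈ 0.250

P(warning light) = 0.04*0.79*0.76 + 0.55*0.79*0.24 + 0.29*0.21*0.76 + 0.69*0.21*0.24 = 0.024016 + 0.104280 + 0.046284 + 0.034776 = 0.209356
Restricting to configurations with low oil pressure present: 0.046284 + 0.034776 = 0.081060.
So P(low oil pressure | warning light) = 0.081060/0.209356 ≈ 0.387.

Now also conditioning on overheating coolant loop=true:
By total probability over both values of low oil pressure:
  P(warning light | overheating coolant loop) = 0.55×0.79 + 0.69×0.21
        = 0.434500 + 0.144900 = 0.579400
Keeping only the low oil pressure-present terms gives 0.144900, so
  P(low oil pressure | warning light, overheating coolant loop) = 0.144900 / 0.579400 ≈ 0.250
— overheating coolant loop explains away the evidence for low oil pressure.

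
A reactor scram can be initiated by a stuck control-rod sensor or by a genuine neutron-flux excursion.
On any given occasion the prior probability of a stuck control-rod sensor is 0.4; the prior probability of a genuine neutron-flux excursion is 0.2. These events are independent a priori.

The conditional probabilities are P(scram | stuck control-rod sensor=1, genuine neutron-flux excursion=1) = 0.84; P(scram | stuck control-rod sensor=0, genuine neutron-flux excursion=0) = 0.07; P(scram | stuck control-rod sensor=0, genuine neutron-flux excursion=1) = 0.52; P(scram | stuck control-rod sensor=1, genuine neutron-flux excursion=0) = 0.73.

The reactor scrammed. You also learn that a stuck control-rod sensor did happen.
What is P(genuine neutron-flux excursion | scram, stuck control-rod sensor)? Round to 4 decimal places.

P(genuine neutron-flux excursion | scram, stuck control-rod sensor) ≈ 0.2234

Enumerate both values of genuine neutron-flux excursion and weight by the priors:
  P(scram | stuck control-rod sensor) = 0.73×0.8 + 0.84×0.2
        = 0.584000 + 0.168000 = 0.752000
Configurations with genuine neutron-flux excursion contribute 0.168000, so
  P(genuine neutron-flux excursion | scram, stuck control-rod sensor) = 0.168000 / 0.752000 ≈ 0.2234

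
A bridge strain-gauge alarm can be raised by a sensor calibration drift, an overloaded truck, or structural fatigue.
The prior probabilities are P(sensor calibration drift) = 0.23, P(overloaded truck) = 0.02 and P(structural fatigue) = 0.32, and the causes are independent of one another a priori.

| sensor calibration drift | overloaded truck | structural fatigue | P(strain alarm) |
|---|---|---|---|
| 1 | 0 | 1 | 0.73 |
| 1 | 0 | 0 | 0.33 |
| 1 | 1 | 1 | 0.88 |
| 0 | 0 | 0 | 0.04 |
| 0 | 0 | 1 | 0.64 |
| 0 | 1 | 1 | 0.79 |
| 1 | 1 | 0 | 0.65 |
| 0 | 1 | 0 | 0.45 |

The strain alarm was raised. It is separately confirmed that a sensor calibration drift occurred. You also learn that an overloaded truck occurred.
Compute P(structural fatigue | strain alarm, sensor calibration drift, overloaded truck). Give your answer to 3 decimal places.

Weight on structural fatigue=true, given the evidence: 0.88×0.32 = 0.281600
Denominator P(strain alarm | sensor calibration drift, overloaded truck): 0.65×0.68 + 0.88×0.32 = 0.723600
P(structural fatigue | strain alarm, sensor calibration drift, overloaded truck) = 0.281600/0.723600 ≈ 0.389

P(structural fatigue | strain alarm, sensor calibration drift, overloaded truck) ≈ 0.389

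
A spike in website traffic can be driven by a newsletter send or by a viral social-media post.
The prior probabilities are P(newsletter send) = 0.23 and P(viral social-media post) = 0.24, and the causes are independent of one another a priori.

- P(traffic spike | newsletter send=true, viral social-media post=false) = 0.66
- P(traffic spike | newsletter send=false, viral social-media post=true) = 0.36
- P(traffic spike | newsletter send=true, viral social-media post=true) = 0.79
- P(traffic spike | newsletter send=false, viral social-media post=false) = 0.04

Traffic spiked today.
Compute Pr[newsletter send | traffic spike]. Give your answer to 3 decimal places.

Weight on newsletter send=true, given the evidence: 0.115368 + 0.043608 = 0.158976
Denominator P(traffic spike): 0.04·0.77·0.76 + 0.36·0.77·0.24 + 0.66·0.23·0.76 + 0.79·0.23·0.24 = 0.248912
P(newsletter send | traffic spike) = 0.158976/0.248912 ≈ 0.639

Pr[newsletter send | traffic spike] ≈ 0.639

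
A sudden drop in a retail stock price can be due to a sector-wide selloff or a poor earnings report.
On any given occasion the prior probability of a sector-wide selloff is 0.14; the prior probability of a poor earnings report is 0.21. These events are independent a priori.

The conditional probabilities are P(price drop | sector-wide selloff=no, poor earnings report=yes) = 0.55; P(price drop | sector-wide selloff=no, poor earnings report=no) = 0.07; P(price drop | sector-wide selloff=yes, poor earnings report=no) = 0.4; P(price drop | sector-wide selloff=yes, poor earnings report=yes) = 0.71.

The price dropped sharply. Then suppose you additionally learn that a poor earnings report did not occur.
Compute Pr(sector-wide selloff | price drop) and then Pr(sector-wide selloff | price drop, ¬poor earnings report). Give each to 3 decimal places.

By total probability over the 4 (sector-wide selloff, poor earnings report) configurations:
  P(price drop) = 0.07×0.86×0.79 + 0.55×0.86×0.21 + 0.4×0.14×0.79 + 0.71×0.14×0.21
        = 0.047558 + 0.099330 + 0.044240 + 0.020874 = 0.212002
Keeping only the sector-wide selloff-present terms gives 0.065114, so
  P(sector-wide selloff | price drop) = 0.065114 / 0.212002 ≈ 0.307

With the extra evidence:
Numerator (weight on configurations with sector-wide selloff): 0.4*0.14 = 0.056000
The normalizing constant is 0.07*0.86 + 0.4*0.14 = 0.116200
Posterior = 0.056000 / 0.116200 ≈ 0.482
With poor earnings report excluded, sector-wide selloff must carry more of the explanatory weight for the price drop.

Pr(sector-wide selloff | price drop) ≈ 0.307; Pr(sector-wide selloff | price drop, ¬poor earnings report) ≈ 0.482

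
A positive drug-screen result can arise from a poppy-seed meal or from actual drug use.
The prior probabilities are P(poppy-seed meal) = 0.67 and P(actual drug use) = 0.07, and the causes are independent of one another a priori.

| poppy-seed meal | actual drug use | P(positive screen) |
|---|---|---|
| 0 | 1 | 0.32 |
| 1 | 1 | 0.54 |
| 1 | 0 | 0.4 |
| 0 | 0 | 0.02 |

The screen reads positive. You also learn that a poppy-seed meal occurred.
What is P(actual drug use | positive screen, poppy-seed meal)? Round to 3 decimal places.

By total probability over both values of actual drug use:
  P(positive screen | poppy-seed meal) = 0.4×0.93 + 0.54×0.07
        = 0.372000 + 0.037800 = 0.409800
The terms with actual drug use present sum to 0.037800, so
  P(actual drug use | positive screen, poppy-seed meal) = 0.037800 / 0.409800 ≈ 0.092

P(actual drug use | positive screen, poppy-seed meal) ≈ 0.092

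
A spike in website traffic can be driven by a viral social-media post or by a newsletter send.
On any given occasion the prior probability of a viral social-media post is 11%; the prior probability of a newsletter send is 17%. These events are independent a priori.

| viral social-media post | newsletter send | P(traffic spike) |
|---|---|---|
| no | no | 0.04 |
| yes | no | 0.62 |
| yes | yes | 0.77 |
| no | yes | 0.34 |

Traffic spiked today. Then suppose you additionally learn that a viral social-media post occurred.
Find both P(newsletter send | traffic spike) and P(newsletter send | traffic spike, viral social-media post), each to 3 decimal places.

P(newsletter send | traffic spike) ≈ 0.433; P(newsletter send | traffic spike, viral social-media post) ≈ 0.203

Enumerate the 4 (viral social-media post, newsletter send) configurations and weight by the priors:
  P(traffic spike) = 0.04·0.89·0.83 + 0.34·0.89·0.17 + 0.62·0.11·0.83 + 0.77·0.11·0.17
        = 0.029548 + 0.051442 + 0.056606 + 0.014399 = 0.151995
Keeping only the newsletter send-present terms gives 0.065841, so
  P(newsletter send | traffic spike) = 0.065841 / 0.151995 ≈ 0.433

With the extra evidence:
Enumerate both values of newsletter send and weight by the priors:
  P(traffic spike | viral social-media post) = 0.62·0.83 + 0.77·0.17
        = 0.514600 + 0.130900 = 0.645500
Configurations with newsletter send contribute 0.130900, so
  P(newsletter send | traffic spike, viral social-media post) = 0.130900 / 0.645500 ≈ 0.203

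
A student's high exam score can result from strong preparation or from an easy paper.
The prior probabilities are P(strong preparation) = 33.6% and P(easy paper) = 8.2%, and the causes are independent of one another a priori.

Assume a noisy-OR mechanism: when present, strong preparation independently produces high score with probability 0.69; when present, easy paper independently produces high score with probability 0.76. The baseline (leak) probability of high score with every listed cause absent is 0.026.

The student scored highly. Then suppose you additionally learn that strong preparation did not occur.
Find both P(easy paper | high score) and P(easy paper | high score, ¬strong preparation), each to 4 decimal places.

P(easy paper | high score) ≈ 0.2254; P(easy paper | high score, ¬strong preparation) ≈ 0.7247

Under noisy-OR, P(high score | causes) = 1 − (1−0.026)·∏(1−qᵢ) over the active causes.
Numerator (weight on configurations with easy paper): 0.041720 + 0.025555 = 0.067275
Denominator P(high score): 0.026*0.664*0.918 + 0.76624*0.664*0.082 + 0.69806*0.336*0.918 + 0.927534*0.336*0.082 = 0.298438
Posterior = 0.067275 / 0.298438 ≈ 0.2254

With the extra evidence:
Enumerate both values of easy paper and weight by the priors:
  P(high score | ¬strong preparation) = 0.026×0.918 + 0.76624×0.082
        = 0.023868 + 0.062832 = 0.086700
Keeping only the easy paper-present terms gives 0.062832, so
  P(easy paper | high score, ¬strong preparation) = 0.062832 / 0.086700 ≈ 0.7247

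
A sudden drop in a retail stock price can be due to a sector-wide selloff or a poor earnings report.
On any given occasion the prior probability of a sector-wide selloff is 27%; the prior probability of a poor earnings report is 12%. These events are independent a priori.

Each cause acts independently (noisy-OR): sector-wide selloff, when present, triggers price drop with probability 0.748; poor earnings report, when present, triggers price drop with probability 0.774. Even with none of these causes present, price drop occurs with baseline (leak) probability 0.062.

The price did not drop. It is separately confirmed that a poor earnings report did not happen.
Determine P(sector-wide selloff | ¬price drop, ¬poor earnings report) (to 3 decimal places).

Under noisy-OR, P(price drop | causes) = 1 − (1−0.062)·∏(1−qᵢ) over the active causes.
P(¬price drop | ¬poor earnings report) = 0.938*0.73 + 0.236376*0.27 = 0.684740 + 0.063822 = 0.748562
Of this, 0.063822 comes from 0.236376*0.27 (the sector-wide selloff=true cases).
So P(sector-wide selloff | ¬price drop, ¬poor earnings report) = 0.063822/0.748562 ≈ 0.085.

P(sector-wide selloff | ¬price drop, ¬poor earnings report) ≈ 0.085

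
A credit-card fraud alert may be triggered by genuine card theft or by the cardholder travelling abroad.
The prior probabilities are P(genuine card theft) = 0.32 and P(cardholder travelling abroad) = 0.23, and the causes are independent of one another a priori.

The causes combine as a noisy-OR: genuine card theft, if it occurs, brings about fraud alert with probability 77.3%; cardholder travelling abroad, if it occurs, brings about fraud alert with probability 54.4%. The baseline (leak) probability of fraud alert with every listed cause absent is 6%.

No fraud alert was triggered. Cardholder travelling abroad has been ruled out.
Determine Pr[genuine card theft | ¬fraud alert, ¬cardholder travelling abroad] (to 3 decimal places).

Pr[genuine card theft | ¬fraud alert, ¬cardholder travelling abroad] ≈ 0.097

Under noisy-OR, P(fraud alert | causes) = 1 − (1−0.06)·∏(1−qᵢ) over the active causes.
Weight on genuine card theft=true, given the evidence: 0.21338×0.32 = 0.068282
The normalizing constant is 0.94×0.68 + 0.21338×0.32 = 0.707482
Posterior = 0.068282 / 0.707482 ≈ 0.097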